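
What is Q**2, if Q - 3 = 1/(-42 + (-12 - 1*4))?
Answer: 29929/3364 ≈ 8.8969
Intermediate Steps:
Q = 173/58 (Q = 3 + 1/(-42 + (-12 - 1*4)) = 3 + 1/(-42 + (-12 - 4)) = 3 + 1/(-42 - 16) = 3 + 1/(-58) = 3 - 1/58 = 173/58 ≈ 2.9828)
Q**2 = (173/58)**2 = 29929/3364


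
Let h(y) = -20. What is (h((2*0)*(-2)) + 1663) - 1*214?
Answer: 1429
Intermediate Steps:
(h((2*0)*(-2)) + 1663) - 1*214 = (-20 + 1663) - 1*214 = 1643 - 214 = 1429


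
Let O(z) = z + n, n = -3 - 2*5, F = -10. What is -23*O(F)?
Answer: 529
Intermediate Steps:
n = -13 (n = -3 - 10 = -13)
O(z) = -13 + z (O(z) = z - 13 = -13 + z)
-23*O(F) = -23*(-13 - 10) = -23*(-23) = 529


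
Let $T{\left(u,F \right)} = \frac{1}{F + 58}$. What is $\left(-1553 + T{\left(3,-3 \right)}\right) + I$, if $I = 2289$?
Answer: $\frac{40481}{55} \approx 736.02$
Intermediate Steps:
$T{\left(u,F \right)} = \frac{1}{58 + F}$
$\left(-1553 + T{\left(3,-3 \right)}\right) + I = \left(-1553 + \frac{1}{58 - 3}\right) + 2289 = \left(-1553 + \frac{1}{55}\right) + 2289 = - \frac{85414}{55} + 2289 = \frac{40481}{55}$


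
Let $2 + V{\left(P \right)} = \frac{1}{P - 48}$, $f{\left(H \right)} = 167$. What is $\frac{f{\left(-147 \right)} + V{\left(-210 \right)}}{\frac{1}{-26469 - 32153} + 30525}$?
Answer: $\frac{1247739959}{230837314821} \approx 0.0054053$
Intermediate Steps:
$V{\left(P \right)} = -2 + \frac{1}{-48 + P}$ ($V{\left(P \right)} = -2 + \frac{1}{P - 48} = -2 + \frac{1}{-48 + P}$)
$\frac{f{\left(-147 \right)} + V{\left(-210 \right)}}{\frac{1}{-26469 - 32153} + 30525} = \frac{167 + \frac{97 - -420}{-48 - 210}}{\frac{1}{-26469 - 32153} + 30525} = \frac{167 + \frac{97 + 420}{-258}}{\frac{1}{-58622} + 30525} = \frac{167 - \frac{517}{258}}{- \frac{1}{58622} + 30525} = \frac{167 - \frac{517}{258}}{\frac{1789436549}{58622}} = \frac{42569}{258} \cdot \frac{58622}{1789436549} = \frac{1247739959}{230837314821}$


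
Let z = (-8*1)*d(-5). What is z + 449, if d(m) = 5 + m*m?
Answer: 209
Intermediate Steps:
d(m) = 5 + m²
z = -240 (z = (-8*1)*(5 + (-5)²) = -8*(5 + 25) = -8*30 = -240)
z + 449 = -240 + 449 = 209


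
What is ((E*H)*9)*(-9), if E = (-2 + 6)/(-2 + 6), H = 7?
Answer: -567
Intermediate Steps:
E = 1 (E = 4/4 = 4*(¼) = 1)
((E*H)*9)*(-9) = ((1*7)*9)*(-9) = (7*9)*(-9) = 63*(-9) = -567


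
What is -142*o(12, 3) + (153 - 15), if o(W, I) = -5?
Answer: 848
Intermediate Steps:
-142*o(12, 3) + (153 - 15) = -142*(-5) + (153 - 15) = 710 + 138 = 848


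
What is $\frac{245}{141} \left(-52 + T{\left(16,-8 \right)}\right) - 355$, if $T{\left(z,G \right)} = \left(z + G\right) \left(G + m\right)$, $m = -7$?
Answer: $- \frac{92195}{141} \approx -653.87$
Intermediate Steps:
$T{\left(z,G \right)} = \left(-7 + G\right) \left(G + z\right)$ ($T{\left(z,G \right)} = \left(z + G\right) \left(G - 7\right) = \left(G + z\right) \left(-7 + G\right) = \left(-7 + G\right) \left(G + z\right)$)
$\frac{245}{141} \left(-52 + T{\left(16,-8 \right)}\right) - 355 = \frac{245}{141} \left(-52 - \left(184 - 64\right)\right) - 355 = 245 \cdot \frac{1}{141} \left(-52 + \left(64 + 56 - 112 - 128\right)\right) - 355 = \frac{245 \left(-52 - 120\right)}{141} - 355 = \frac{245}{141} \left(-172\right) - 355 = - \frac{42140}{141} - 355 = - \frac{92195}{141}$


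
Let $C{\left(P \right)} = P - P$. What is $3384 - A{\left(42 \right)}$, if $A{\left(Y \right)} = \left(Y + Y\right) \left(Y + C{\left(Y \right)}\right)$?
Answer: $-144$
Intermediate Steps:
$C{\left(P \right)} = 0$
$A{\left(Y \right)} = 2 Y^{2}$ ($A{\left(Y \right)} = \left(Y + Y\right) \left(Y + 0\right) = 2 Y Y = 2 Y^{2}$)
$3384 - A{\left(42 \right)} = 3384 - 2 \cdot 42^{2} = 3384 - 2 \cdot 1764 = 3384 - 3528 = -144$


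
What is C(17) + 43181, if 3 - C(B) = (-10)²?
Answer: 43084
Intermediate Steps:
C(B) = -97 (C(B) = 3 - 1*(-10)² = 3 - 1*100 = 3 - 100 = -97)
C(17) + 43181 = -97 + 43181 = 43084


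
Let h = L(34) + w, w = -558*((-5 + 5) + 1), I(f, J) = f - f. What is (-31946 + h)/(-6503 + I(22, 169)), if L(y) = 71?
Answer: 32433/6503 ≈ 4.9874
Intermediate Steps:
I(f, J) = 0
w = -558 (w = -558*(0 + 1) = -558*1 = -558)
h = -487 (h = 71 - 558 = -487)
(-31946 + h)/(-6503 + I(22, 169)) = (-31946 - 487)/(-6503 + 0) = -32433/(-6503) = -32433*(-1/6503) = 32433/6503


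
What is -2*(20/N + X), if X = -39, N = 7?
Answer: 506/7 ≈ 72.286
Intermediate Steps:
-2*(20/N + X) = -2*(20/7 - 39) = -2*(-253/7) = 506/7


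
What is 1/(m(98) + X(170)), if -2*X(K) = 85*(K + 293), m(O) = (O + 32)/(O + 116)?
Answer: -214/4210855 ≈ -5.0821e-5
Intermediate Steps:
m(O) = (32 + O)/(116 + O)
X(K) = -24905/2 - 85*K/2 (X(K) = -85*(K + 293)/2 = -85*(293 + K)/2 = -(24905 + 85*K)/2 = -24905/2 - 85*K/2)
1/(m(98) + X(170)) = 1/((32 + 98)/(116 + 98) + (-24905/2 - 85/2*170)) = 1/(130/214 + (-24905/2 - 7225)) = 1/((1/214)*130 - 39355/2) = 1/(65/107 - 39355/2) = 1/(-4210855/214) = -214/4210855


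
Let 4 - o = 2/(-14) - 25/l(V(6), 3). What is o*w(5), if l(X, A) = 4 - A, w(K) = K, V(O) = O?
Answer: 1020/7 ≈ 145.71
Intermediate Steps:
o = 204/7 (o = 4 - (2/(-14) - 25/(4 - 1*3)) = 4 - (2*(-1/14) - 25/(4 - 3)) = 4 - (-1/7 - 25/1) = 4 - (-1/7 - 25*1) = 4 - (-1/7 - 25) = 4 - 1*(-176/7) = 4 + 176/7 = 204/7 ≈ 29.143)
o*w(5) = (204/7)*5 = 1020/7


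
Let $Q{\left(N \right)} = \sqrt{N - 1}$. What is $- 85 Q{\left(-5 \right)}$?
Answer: $- 85 i \sqrt{6} \approx - 208.21 i$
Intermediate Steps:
$Q{\left(N \right)} = \sqrt{-1 + N}$
$- 85 Q{\left(-5 \right)} = - 85 \sqrt{-1 - 5} = - 85 \sqrt{-6} = - 85 i \sqrt{6}$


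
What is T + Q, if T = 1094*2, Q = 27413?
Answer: 29601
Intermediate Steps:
T = 2188
T + Q = 2188 + 27413 = 29601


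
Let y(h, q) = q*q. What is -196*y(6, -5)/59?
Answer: -4900/59 ≈ -83.051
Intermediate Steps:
y(h, q) = q²
-196*y(6, -5)/59 = -196*(-5)²/59 = -196*25*(1/59) = -4900*1/59 = -4900/59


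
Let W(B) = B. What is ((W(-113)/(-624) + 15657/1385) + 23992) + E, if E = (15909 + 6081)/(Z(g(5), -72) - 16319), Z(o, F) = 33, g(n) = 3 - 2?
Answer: 168915180580279/7037506320 ≈ 24002.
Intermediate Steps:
g(n) = 1
E = -10995/8143 (E = (15909 + 6081)/(33 - 16319) = 21990/(-16286) = 21990*(-1/16286) = -10995/8143 ≈ -1.3502)
((W(-113)/(-624) + 15657/1385) + 23992) + E = ((-113/(-624) + 15657/1385) + 23992) - 10995/8143 = ((-113*(-1/624) + 15657*(1/1385)) + 23992) - 10995/8143 = ((113/624 + 15657/1385) + 23992) - 10995/8143 = (9926473/864240 + 23992) - 10995/8143 = 20744772553/864240 - 10995/8143 = 168915180580279/7037506320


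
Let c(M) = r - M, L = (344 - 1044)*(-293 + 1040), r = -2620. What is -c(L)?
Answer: -520280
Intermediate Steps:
L = -522900 (L = -700*747 = -522900)
c(M) = -2620 - M
-c(L) = -(-2620 - 1*(-522900)) = -(-2620 + 522900) = -1*520280 = -520280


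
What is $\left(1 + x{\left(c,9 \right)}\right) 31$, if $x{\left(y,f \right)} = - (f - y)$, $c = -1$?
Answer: $-279$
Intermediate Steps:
$x{\left(y,f \right)} = y - f$
$\left(1 + x{\left(c,9 \right)}\right) 31 = \left(1 - 10\right) 31 = \left(-9\right) 31 = -279$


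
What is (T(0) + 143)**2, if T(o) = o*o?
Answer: 20449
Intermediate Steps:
T(o) = o**2
(T(0) + 143)**2 = (0**2 + 143)**2 = (0 + 143)**2 = 143**2 = 20449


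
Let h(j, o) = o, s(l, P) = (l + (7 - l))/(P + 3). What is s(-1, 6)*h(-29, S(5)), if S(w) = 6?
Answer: 14/3 ≈ 4.6667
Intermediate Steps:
s(l, P) = 7/(3 + P)
s(-1, 6)*h(-29, S(5)) = (7/(3 + 6))*6 = (7/9)*6 = 14/3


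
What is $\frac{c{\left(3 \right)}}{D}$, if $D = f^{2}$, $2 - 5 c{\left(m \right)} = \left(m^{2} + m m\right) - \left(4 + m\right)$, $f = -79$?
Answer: $- \frac{9}{31205} \approx -0.00028842$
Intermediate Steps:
$c{\left(m \right)} = \frac{6}{5} - \frac{2 m^{2}}{5} + \frac{m}{5}$ ($c{\left(m \right)} = \frac{2}{5} - \frac{\left(m^{2} + m m\right) - \left(4 + m\right)}{5} = \frac{2}{5} - \frac{\left(m^{2} + m^{2}\right) - \left(4 + m\right)}{5} = \frac{2}{5} - \frac{2 m^{2} - \left(4 + m\right)}{5} = \frac{2}{5} - \frac{-4 - m + 2 m^{2}}{5} = \frac{2}{5} + \left(\frac{4}{5} - \frac{2 m^{2}}{5} + \frac{m}{5}\right) = \frac{6}{5} - \frac{2 m^{2}}{5} + \frac{m}{5}$)
$D = 6241$ ($D = \left(-79\right)^{2} = 6241$)
$\frac{c{\left(3 \right)}}{D} = \frac{\frac{6}{5} - \frac{2 \cdot 3^{2}}{5} + \frac{1}{5} \cdot 3}{6241} = \left(\frac{6}{5} - \frac{18}{5} + \frac{3}{5}\right) \frac{1}{6241} = \left(- \frac{9}{5}\right) \frac{1}{6241} = - \frac{9}{31205}$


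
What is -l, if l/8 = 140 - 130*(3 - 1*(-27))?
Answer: 30080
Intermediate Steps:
l = -30080 (l = 8*(140 - 130*(3 - 1*(-27))) = 8*(140 - 130*(3 + 27)) = 8*(140 - 130*30) = 8*(140 - 3900) = 8*(-3760) = -30080)
-l = -1*(-30080) = 30080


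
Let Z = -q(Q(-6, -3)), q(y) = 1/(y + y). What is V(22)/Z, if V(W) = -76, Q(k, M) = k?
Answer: -912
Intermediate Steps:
q(y) = 1/(2*y)
Z = 1/12 (Z = -1/(2*(-6)) = -(-1)/(2*6) = -1*(-1/12) = 1/12 ≈ 0.083333)
V(22)/Z = -76/1/12 = -76*12 = -912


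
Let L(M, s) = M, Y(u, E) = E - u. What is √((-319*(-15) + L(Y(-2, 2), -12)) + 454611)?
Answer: 10*√4594 ≈ 677.79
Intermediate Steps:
√((-319*(-15) + L(Y(-2, 2), -12)) + 454611) = √((-319*(-15) + (2 - 1*(-2))) + 454611) = √((4785 + (2 + 2)) + 454611) = √((4785 + 4) + 454611) = √(4789 + 454611) = √459400 = 10*√4594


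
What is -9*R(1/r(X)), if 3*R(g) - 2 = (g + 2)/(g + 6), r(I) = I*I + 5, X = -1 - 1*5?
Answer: -1731/247 ≈ -7.0081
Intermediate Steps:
X = -6 (X = -1 - 5 = -6)
r(I) = 5 + I² (r(I) = I² + 5 = 5 + I²)
R(g) = ⅔ + (2 + g)/(3*(6 + g)) (R(g) = ⅔ + ((g + 2)/(g + 6))/3 = ⅔ + ((2 + g)/(6 + g))/3 = ⅔ + (2 + g)/(3*(6 + g)))
-9*R(1/r(X)) = -9*(14/3 + 1/(5 + (-6)²))/(6 + 1/(5 + (-6)²)) = -9*(14/3 + 1/(5 + 36))/(6 + 1/(5 + 36)) = -9*(14/3 + 1/41)/(6 + 1/41) = -9*577/(247/41*123) = -369*577/(247*123) = -9*577/741 = -1731/247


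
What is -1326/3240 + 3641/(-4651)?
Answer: -2994011/2511540 ≈ -1.1921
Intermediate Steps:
-1326/3240 + 3641/(-4651) = -1326*1/3240 + 3641*(-1/4651) = -221/540 - 3641/4651 = -2994011/2511540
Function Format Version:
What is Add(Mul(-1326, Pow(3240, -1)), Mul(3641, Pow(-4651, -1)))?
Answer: Rational(-2994011, 2511540) ≈ -1.1921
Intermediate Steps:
Add(Mul(-1326, Pow(3240, -1)), Mul(3641, Pow(-4651, -1))) = Add(Mul(-1326, Rational(1, 3240)), Mul(3641, Rational(-1, 4651))) = Add(Rational(-221, 540), Rational(-3641, 4651)) = Rational(-2994011, 2511540)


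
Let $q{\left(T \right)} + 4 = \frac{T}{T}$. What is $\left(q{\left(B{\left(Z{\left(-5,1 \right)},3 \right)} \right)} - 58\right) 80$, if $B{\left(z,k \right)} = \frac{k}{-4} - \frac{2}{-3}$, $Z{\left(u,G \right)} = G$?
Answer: $-4880$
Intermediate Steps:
$B{\left(z,k \right)} = \frac{2}{3} - \frac{k}{4}$ ($B{\left(z,k \right)} = k \left(- \frac{1}{4}\right) - - \frac{2}{3} = - \frac{k}{4} + \frac{2}{3} = \frac{2}{3} - \frac{k}{4}$)
$q{\left(T \right)} = -3$ ($q{\left(T \right)} = -4 + \frac{T}{T} = -4 + 1 = -3$)
$\left(q{\left(B{\left(Z{\left(-5,1 \right)},3 \right)} \right)} - 58\right) 80 = \left(-3 - 58\right) 80 = \left(-61\right) 80 = -4880$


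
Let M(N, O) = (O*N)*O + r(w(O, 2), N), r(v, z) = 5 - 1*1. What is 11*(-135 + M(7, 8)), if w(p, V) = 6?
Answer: 3487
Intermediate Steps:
r(v, z) = 4 (r(v, z) = 5 - 1 = 4)
M(N, O) = 4 + N*O² (M(N, O) = (O*N)*O + 4 = (N*O)*O + 4 = N*O² + 4 = 4 + N*O²)
11*(-135 + M(7, 8)) = 11*(-135 + (4 + 7*8²)) = 11*(-135 + (4 + 7*64)) = 11*(-135 + (4 + 448)) = 11*(-135 + 452) = 11*317 = 3487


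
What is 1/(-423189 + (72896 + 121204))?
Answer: -1/229089 ≈ -4.3651e-6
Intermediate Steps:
1/(-423189 + (72896 + 121204)) = 1/(-423189 + 194100) = 1/(-229089) = -1/229089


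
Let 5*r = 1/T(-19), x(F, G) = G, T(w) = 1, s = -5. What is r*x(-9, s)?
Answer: -1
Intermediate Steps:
r = 1/5 (r = (1/5)/1 = (1/5)*1 = 1/5 ≈ 0.20000)
r*x(-9, s) = (1/5)*(-5) = -1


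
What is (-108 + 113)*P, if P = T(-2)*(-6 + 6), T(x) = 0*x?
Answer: 0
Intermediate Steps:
T(x) = 0
P = 0 (P = 0*(-6 + 6) = 0*0 = 0)
(-108 + 113)*P = (-108 + 113)*0 = 5*0 = 0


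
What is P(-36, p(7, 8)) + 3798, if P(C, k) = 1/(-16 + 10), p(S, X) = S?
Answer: 22787/6 ≈ 3797.8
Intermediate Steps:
P(C, k) = -⅙ (P(C, k) = 1/(-6) = -⅙)
P(-36, p(7, 8)) + 3798 = -⅙ + 3798 = 22787/6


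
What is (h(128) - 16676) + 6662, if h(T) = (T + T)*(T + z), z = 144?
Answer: 59618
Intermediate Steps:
h(T) = 2*T*(144 + T) (h(T) = (T + T)*(T + 144) = (2*T)*(144 + T) = 2*T*(144 + T))
(h(128) - 16676) + 6662 = (2*128*(144 + 128) - 16676) + 6662 = (2*128*272 - 16676) + 6662 = (69632 - 16676) + 6662 = 52956 + 6662 = 59618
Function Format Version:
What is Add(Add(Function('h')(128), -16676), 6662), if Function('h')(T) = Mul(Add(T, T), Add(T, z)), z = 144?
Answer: 59618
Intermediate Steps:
Function('h')(T) = Mul(2, T, Add(144, T)) (Function('h')(T) = Mul(Add(T, T), Add(T, 144)) = Mul(Mul(2, T), Add(144, T)) = Mul(2, T, Add(144, T)))
Add(Add(Function('h')(128), -16676), 6662) = Add(Add(Mul(2, 128, Add(144, 128)), -16676), 6662) = Add(Add(Mul(2, 128, 272), -16676), 6662) = Add(Add(69632, -16676), 6662) = Add(52956, 6662) = 59618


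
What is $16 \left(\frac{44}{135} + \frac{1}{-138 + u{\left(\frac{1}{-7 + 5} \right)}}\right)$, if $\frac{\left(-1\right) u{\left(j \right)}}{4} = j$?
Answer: $\frac{11698}{2295} \approx 5.0972$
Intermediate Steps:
$u{\left(j \right)} = - 4 j$
$16 \left(\frac{44}{135} + \frac{1}{-138 + u{\left(\frac{1}{-7 + 5} \right)}}\right) = 16 \left(\frac{44}{135} + \frac{1}{-138 - \frac{4}{-7 + 5}}\right) = 16 \left(44 \cdot \frac{1}{135} + \frac{1}{-138 - \frac{4}{-2}}\right) = 16 \left(\frac{44}{135} + \frac{1}{-138 - -2}\right) = 16 \left(\frac{44}{135} + \frac{1}{-138 + 2}\right) = 16 \left(\frac{44}{135} + \frac{1}{-136}\right) = 16 \left(\frac{44}{135} - \frac{1}{136}\right) = 16 \cdot \frac{5849}{18360} = \frac{11698}{2295}$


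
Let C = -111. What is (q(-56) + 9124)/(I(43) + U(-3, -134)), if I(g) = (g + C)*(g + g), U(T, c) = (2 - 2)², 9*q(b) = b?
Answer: -20515/13158 ≈ -1.5591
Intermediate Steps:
q(b) = b/9
U(T, c) = 0 (U(T, c) = 0² = 0)
I(g) = 2*g*(-111 + g) (I(g) = (g - 111)*(g + g) = (-111 + g)*(2*g) = 2*g*(-111 + g))
(q(-56) + 9124)/(I(43) + U(-3, -134)) = ((⅑)*(-56) + 9124)/(2*43*(-111 + 43) + 0) = (-56/9 + 9124)/(2*43*(-68) + 0) = 82060/(9*(-5848 + 0)) = (82060/9)/(-5848) = (82060/9)*(-1/5848) = -20515/13158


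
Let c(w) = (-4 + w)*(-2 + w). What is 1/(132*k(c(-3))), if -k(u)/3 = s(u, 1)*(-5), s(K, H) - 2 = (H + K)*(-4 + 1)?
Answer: -1/209880 ≈ -4.7646e-6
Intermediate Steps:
s(K, H) = 2 - 3*H - 3*K (s(K, H) = 2 + (H + K)*(-4 + 1) = 2 + (H + K)*(-3) = 2 + (-3*H - 3*K) = 2 - 3*H - 3*K)
k(u) = -15 - 45*u (k(u) = -3*(2 - 3*1 - 3*u)*(-5) = -3*(2 - 3 - 3*u)*(-5) = -3*(-1 - 3*u)*(-5) = -3*(5 + 15*u) = -15 - 45*u)
1/(132*k(c(-3))) = 1/(132*(-15 - 45*(8 + (-3)² - 6*(-3)))) = 1/(132*(-15 - 45*(8 + 9 + 18))) = 1/(132*(-15 - 45*35)) = 1/(132*(-15 - 1575)) = 1/(132*(-1590)) = 1/(-209880) = -1/209880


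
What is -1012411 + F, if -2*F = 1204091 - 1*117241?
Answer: -1555836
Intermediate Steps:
F = -543425 (F = -(1204091 - 1*117241)/2 = -(1204091 - 117241)/2 = -½*1086850 = -543425)
-1012411 + F = -1012411 - 543425 = -1555836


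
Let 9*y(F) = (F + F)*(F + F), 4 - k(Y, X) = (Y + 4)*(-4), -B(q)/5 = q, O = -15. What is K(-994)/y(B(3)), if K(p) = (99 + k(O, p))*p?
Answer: -29323/50 ≈ -586.46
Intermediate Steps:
B(q) = -5*q
k(Y, X) = 20 + 4*Y (k(Y, X) = 4 - (Y + 4)*(-4) = 4 - (4 + Y)*(-4) = 4 - (-16 - 4*Y) = 4 + (16 + 4*Y) = 20 + 4*Y)
y(F) = 4*F²/9 (y(F) = ((F + F)*(F + F))/9 = ((2*F)*(2*F))/9 = (4*F²)/9 = 4*F²/9)
K(p) = 59*p (K(p) = (99 + (20 + 4*(-15)))*p = (99 + (20 - 60))*p = (99 - 40)*p = 59*p)
K(-994)/y(B(3)) = (59*(-994))/((4*(-5*3)²/9)) = -58646/((4/9)*(-15)²) = -58646/((4/9)*225) = -58646/100 = -58646*1/100 = -29323/50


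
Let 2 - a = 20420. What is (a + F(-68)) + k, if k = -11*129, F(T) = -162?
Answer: -21999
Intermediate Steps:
k = -1419
a = -20418 (a = 2 - 1*20420 = 2 - 20420 = -20418)
(a + F(-68)) + k = (-20418 - 162) - 1419 = -20580 - 1419 = -21999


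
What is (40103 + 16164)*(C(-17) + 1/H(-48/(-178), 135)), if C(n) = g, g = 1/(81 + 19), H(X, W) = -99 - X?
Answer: -731471/176700 ≈ -4.1396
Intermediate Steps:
g = 1/100 ≈ 0.010000
C(n) = 1/100
(40103 + 16164)*(C(-17) + 1/H(-48/(-178), 135)) = (40103 + 16164)*(1/100 + 1/(-99 - (-48)/(-178))) = 56267*(1/100 + 1/(-99 - (-48)*(-1)/178)) = 56267*(1/100 + 1/(-99 - 1*24/89)) = 56267*(1/100 + 1/(-99 - 24/89)) = 56267*(1/100 + 1/(-8835/89)) = 56267*(1/100 - 89/8835) = 56267*(-13/176700) = -731471/176700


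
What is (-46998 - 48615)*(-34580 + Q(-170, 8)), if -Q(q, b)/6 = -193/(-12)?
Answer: 6631048389/2 ≈ 3.3155e+9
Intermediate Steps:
Q(q, b) = -193/2 (Q(q, b) = -(-1158)/(-12) = -(-1158)*(-1)/12 = -6*193/12 = -193/2)
(-46998 - 48615)*(-34580 + Q(-170, 8)) = (-46998 - 48615)*(-34580 - 193/2) = -95613*(-69353/2) = 6631048389/2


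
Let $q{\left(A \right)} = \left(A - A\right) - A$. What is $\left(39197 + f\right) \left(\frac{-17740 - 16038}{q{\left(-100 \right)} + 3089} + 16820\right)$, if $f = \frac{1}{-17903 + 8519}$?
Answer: $\frac{9858657251506847}{14962788} \approx 6.5888 \cdot 10^{8}$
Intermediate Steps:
$q{\left(A \right)} = - A$ ($q{\left(A \right)} = 0 - A = - A$)
$f = - \frac{1}{9384}$ ($f = \frac{1}{-9384} = - \frac{1}{9384} \approx -0.00010656$)
$\left(39197 + f\right) \left(\frac{-17740 - 16038}{q{\left(-100 \right)} + 3089} + 16820\right) = \left(39197 - \frac{1}{9384}\right) \left(\frac{-17740 - 16038}{\left(-1\right) \left(-100\right) + 3089} + 16820\right) = \frac{367824647 \left(- \frac{33778}{100 + 3089} + 16820\right)}{9384} = \frac{367824647 \left(- \frac{33778}{3189} + 16820\right)}{9384} = \frac{367824647}{9384} \cdot \frac{53605202}{3189} = \frac{9858657251506847}{14962788}$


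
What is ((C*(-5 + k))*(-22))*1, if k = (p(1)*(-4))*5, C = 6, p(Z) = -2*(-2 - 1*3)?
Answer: 27060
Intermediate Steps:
p(Z) = 10 (p(Z) = -2*(-2 - 3) = -2*(-5) = 10)
k = -200 (k = (10*(-4))*5 = -40*5 = -200)
((C*(-5 + k))*(-22))*1 = ((6*(-5 - 200))*(-22))*1 = ((6*(-205))*(-22))*1 = -1230*(-22)*1 = 27060*1 = 27060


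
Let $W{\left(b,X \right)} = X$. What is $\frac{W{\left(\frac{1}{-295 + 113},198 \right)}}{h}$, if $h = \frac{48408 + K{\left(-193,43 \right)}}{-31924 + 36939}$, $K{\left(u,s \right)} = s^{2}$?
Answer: $\frac{992970}{50257} \approx 19.758$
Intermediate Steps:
$h = \frac{50257}{5015}$ ($h = \frac{48408 + 43^{2}}{-31924 + 36939} = \frac{48408 + 1849}{5015} = 50257 \cdot \frac{1}{5015} = \frac{50257}{5015} \approx 10.021$)
$\frac{W{\left(\frac{1}{-295 + 113},198 \right)}}{h} = \frac{198}{\frac{50257}{5015}} = 198 \cdot \frac{5015}{50257} = \frac{992970}{50257}$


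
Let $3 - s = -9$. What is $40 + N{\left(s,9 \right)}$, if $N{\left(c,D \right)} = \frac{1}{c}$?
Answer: $\frac{481}{12} \approx 40.083$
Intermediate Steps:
$s = 12$ ($s = 3 - -9 = 3 + 9 = 12$)
$40 + N{\left(s,9 \right)} = 40 + \frac{1}{12} = \frac{481}{12}$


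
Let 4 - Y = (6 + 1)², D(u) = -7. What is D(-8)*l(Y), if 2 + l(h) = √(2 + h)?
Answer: 14 - 7*I*√43 ≈ 14.0 - 45.902*I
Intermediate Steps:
Y = -45 (Y = 4 - (6 + 1)² = 4 - 1*7² = 4 - 1*49 = 4 - 49 = -45)
l(h) = -2 + √(2 + h)
D(-8)*l(Y) = -7*(-2 + √(2 - 45)) = -7*(-2 + √(-43)) = -7*(-2 + I*√43) = 14 - 7*I*√43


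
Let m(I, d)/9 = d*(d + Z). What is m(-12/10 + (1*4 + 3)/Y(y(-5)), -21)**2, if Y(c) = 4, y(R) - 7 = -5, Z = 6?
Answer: 8037225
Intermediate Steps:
y(R) = 2 (y(R) = 7 - 5 = 2)
m(I, d) = 9*d*(6 + d) (m(I, d) = 9*(d*(d + 6)) = 9*(d*(6 + d)) = 9*d*(6 + d))
m(-12/10 + (1*4 + 3)/Y(y(-5)), -21)**2 = (9*(-21)*(6 - 21))**2 = (9*(-21)*(-15))**2 = 2835**2 = 8037225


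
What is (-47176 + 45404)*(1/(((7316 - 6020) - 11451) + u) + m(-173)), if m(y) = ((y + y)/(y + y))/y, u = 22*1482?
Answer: 39473072/3883677 ≈ 10.164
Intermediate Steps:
u = 32604
m(y) = 1/y (m(y) = ((2*y)/((2*y)))/y = ((2*y)*(1/(2*y)))/y = 1/y)
(-47176 + 45404)*(1/(((7316 - 6020) - 11451) + u) + m(-173)) = (-47176 + 45404)*(1/(((7316 - 6020) - 11451) + 32604) + 1/(-173)) = -1772*(1/((1296 - 11451) + 32604) - 1/173) = -1772*(1/(-10155 + 32604) - 1/173) = -1772*(1/22449 - 1/173) = -1772*(-22276/3883677) = 39473072/3883677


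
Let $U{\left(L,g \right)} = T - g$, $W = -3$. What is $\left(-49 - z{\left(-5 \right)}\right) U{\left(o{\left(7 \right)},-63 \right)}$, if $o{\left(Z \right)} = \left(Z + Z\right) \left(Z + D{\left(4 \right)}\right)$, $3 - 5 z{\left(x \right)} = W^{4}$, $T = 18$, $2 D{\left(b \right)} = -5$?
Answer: $- \frac{13527}{5} \approx -2705.4$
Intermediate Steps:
$D{\left(b \right)} = - \frac{5}{2}$ ($D{\left(b \right)} = \frac{1}{2} \left(-5\right) = - \frac{5}{2}$)
$z{\left(x \right)} = - \frac{78}{5}$ ($z{\left(x \right)} = \frac{3}{5} - \frac{\left(-3\right)^{4}}{5} = \frac{3}{5} - \frac{81}{5} = - \frac{78}{5}$)
$o{\left(Z \right)} = 2 Z \left(- \frac{5}{2} + Z\right)$ ($o{\left(Z \right)} = \left(Z + Z\right) \left(Z - \frac{5}{2}\right) = 2 Z \left(- \frac{5}{2} + Z\right)$)
$U{\left(L,g \right)} = 18 - g$
$\left(-49 - z{\left(-5 \right)}\right) U{\left(o{\left(7 \right)},-63 \right)} = \left(-49 - - \frac{78}{5}\right) \left(18 - -63\right) = \left(-49 + \frac{78}{5}\right) \left(18 + 63\right) = \left(- \frac{167}{5}\right) 81 = - \frac{13527}{5}$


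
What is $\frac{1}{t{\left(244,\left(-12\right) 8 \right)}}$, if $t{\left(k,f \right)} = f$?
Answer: $- \frac{1}{96} \approx -0.010417$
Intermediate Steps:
$\frac{1}{t{\left(244,\left(-12\right) 8 \right)}} = \frac{1}{\left(-12\right) 8} = \frac{1}{-96} = - \frac{1}{96}$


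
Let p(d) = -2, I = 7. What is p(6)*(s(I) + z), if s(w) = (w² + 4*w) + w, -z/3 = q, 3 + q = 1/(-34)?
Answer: -3165/17 ≈ -186.18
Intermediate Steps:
q = -103/34 (q = -3 + 1/(-34) = -3 - 1/34 = -103/34 ≈ -3.0294)
z = 309/34 (z = -3*(-103/34) = 309/34 ≈ 9.0882)
s(w) = w² + 5*w
p(6)*(s(I) + z) = -2*(7*(5 + 7) + 309/34) = -2*(7*12 + 309/34) = -2*(84 + 309/34) = -2*3165/34 = -3165/17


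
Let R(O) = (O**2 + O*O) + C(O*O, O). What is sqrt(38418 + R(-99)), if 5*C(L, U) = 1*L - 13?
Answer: 4*sqrt(93715)/5 ≈ 244.90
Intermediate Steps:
C(L, U) = -13/5 + L/5 (C(L, U) = (1*L - 13)/5 = (L - 13)/5 = (-13 + L)/5 = -13/5 + L/5)
R(O) = -13/5 + 11*O**2/5 (R(O) = (O**2 + O*O) + (-13/5 + (O*O)/5) = (O**2 + O**2) + (-13/5 + O**2/5) = 2*O**2 + (-13/5 + O**2/5) = -13/5 + 11*O**2/5)
sqrt(38418 + R(-99)) = sqrt(38418 + (-13/5 + (11/5)*(-99)**2)) = sqrt(38418 + (-13/5 + (11/5)*9801)) = sqrt(38418 + (-13/5 + 107811/5)) = sqrt(38418 + 107798/5) = sqrt(299888/5) = 4*sqrt(93715)/5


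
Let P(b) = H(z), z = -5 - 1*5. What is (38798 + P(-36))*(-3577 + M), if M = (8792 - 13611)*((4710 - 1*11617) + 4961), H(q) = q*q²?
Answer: 354325898206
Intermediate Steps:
z = -10 (z = -5 - 5 = -10)
H(q) = q³
P(b) = -1000 (P(b) = (-10)³ = -1000)
M = 9377774 (M = -4819*((4710 - 11617) + 4961) = -4819*(-6907 + 4961) = -4819*(-1946) = 9377774)
(38798 + P(-36))*(-3577 + M) = (38798 - 1000)*(-3577 + 9377774) = 37798*9374197 = 354325898206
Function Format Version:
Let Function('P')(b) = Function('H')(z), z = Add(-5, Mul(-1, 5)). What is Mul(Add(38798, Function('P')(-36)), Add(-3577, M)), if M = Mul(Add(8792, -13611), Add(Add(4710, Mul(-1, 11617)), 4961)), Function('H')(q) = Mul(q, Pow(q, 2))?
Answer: 354325898206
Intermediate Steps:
z = -10 (z = Add(-5, -5) = -10)
Function('H')(q) = Pow(q, 3)
Function('P')(b) = -1000 (Function('P')(b) = Pow(-10, 3) = -1000)
M = 9377774 (M = Mul(-4819, Add(Add(4710, -11617), 4961)) = Mul(-4819, Add(-6907, 4961)) = Mul(-4819, -1946) = 9377774)
Mul(Add(38798, Function('P')(-36)), Add(-3577, M)) = Mul(Add(38798, -1000), Add(-3577, 9377774)) = Mul(37798, 9374197) = 354325898206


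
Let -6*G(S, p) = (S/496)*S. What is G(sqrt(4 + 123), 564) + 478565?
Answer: 1424209313/2976 ≈ 4.7857e+5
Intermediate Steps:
G(S, p) = -S**2/2976 (G(S, p) = -S/496*S/6 = -S**2/2976)
G(sqrt(4 + 123), 564) + 478565 = -(sqrt(4 + 123))**2/2976 + 478565 = -(sqrt(127))**2/2976 + 478565 = -1/2976*127 + 478565 = -127/2976 + 478565 = 1424209313/2976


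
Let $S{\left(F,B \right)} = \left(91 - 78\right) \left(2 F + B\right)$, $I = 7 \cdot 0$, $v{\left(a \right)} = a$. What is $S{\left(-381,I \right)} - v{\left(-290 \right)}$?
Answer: $-9616$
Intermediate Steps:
$I = 0$
$S{\left(F,B \right)} = 13 B + 26 F$ ($S{\left(F,B \right)} = 13 \left(B + 2 F\right) = 13 B + 26 F$)
$S{\left(-381,I \right)} - v{\left(-290 \right)} = \left(13 \cdot 0 + 26 \left(-381\right)\right) - -290 = \left(0 - 9906\right) + 290 = -9906 + 290 = -9616$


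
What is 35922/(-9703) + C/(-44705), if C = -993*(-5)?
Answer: -330813681/86754523 ≈ -3.8132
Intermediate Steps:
C = 4965
35922/(-9703) + C/(-44705) = 35922/(-9703) + 4965/(-44705) = 35922*(-1/9703) + 4965*(-1/44705) = -35922/9703 - 993/8941 = -330813681/86754523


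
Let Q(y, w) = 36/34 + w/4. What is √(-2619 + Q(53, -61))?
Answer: I*√3043969/34 ≈ 51.315*I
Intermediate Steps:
Q(y, w) = 18/17 + w/4 (Q(y, w) = 36*(1/34) + w*(¼) = 18/17 + w/4)
√(-2619 + Q(53, -61)) = √(-2619 + (18/17 + (¼)*(-61))) = √(-2619 + (18/17 - 61/4)) = √(-2619 - 965/68) = √(-179057/68) = I*√3043969/34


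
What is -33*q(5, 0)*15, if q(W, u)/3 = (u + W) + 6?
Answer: -16335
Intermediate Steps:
q(W, u) = 18 + 3*W + 3*u (q(W, u) = 3*((u + W) + 6) = 3*((W + u) + 6) = 3*(6 + W + u) = 18 + 3*W + 3*u)
-33*q(5, 0)*15 = -33*(18 + 3*5 + 3*0)*15 = -33*(18 + 15 + 0)*15 = -33*33*15 = -1089*15 = -16335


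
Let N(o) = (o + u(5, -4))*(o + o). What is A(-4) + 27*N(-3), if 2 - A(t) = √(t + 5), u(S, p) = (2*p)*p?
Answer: -4697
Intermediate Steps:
u(S, p) = 2*p²
N(o) = 2*o*(32 + o) (N(o) = (o + 2*(-4)²)*(o + o) = (o + 2*16)*(2*o) = (o + 32)*(2*o) = (32 + o)*(2*o) = 2*o*(32 + o))
A(t) = 2 - √(5 + t) (A(t) = 2 - √(t + 5) = 2 - √(5 + t))
A(-4) + 27*N(-3) = (2 - √(5 - 4)) + 27*(2*(-3)*(32 - 3)) = (2 - √1) + 27*(2*(-3)*29) = (2 - 1*1) + 27*(-174) = (2 - 1) - 4698 = 1 - 4698 = -4697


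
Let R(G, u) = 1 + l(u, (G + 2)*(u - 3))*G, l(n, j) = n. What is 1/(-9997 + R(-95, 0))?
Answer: -1/9996 ≈ -0.00010004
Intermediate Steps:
R(G, u) = 1 + G*u (R(G, u) = 1 + u*G = 1 + G*u)
1/(-9997 + R(-95, 0)) = 1/(-9997 + (1 - 95*0)) = 1/(-9997 + (1 + 0)) = 1/(-9997 + 1) = 1/(-9996) = -1/9996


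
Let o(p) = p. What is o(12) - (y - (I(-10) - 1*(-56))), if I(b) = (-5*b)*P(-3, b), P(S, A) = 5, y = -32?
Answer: 350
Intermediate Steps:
I(b) = -25*b (I(b) = -5*b*5 = -25*b)
o(12) - (y - (I(-10) - 1*(-56))) = 12 - (-32 - (-25*(-10) - 1*(-56))) = 12 - (-32 - (250 + 56)) = 12 - (-32 - 1*306) = 12 - (-32 - 306) = 12 - 1*(-338) = 12 + 338 = 350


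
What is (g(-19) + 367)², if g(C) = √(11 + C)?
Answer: 134681 + 1468*I*√2 ≈ 1.3468e+5 + 2076.1*I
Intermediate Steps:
(g(-19) + 367)² = (√(11 - 19) + 367)² = (√(-8) + 367)² = (2*I*√2 + 367)² = (367 + 2*I*√2)²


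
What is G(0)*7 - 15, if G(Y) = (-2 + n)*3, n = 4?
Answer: 27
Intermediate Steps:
G(Y) = 6 (G(Y) = (-2 + 4)*3 = 2*3 = 6)
G(0)*7 - 15 = 6*7 - 15 = 42 - 15 = 27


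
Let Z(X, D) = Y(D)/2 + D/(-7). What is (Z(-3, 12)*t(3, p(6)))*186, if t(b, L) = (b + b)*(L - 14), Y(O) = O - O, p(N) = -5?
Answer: 254448/7 ≈ 36350.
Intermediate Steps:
Y(O) = 0
t(b, L) = 2*b*(-14 + L) (t(b, L) = (2*b)*(-14 + L) = 2*b*(-14 + L))
Z(X, D) = -D/7 (Z(X, D) = 0/2 + D/(-7) = 0*(1/2) + D*(-1/7) = 0 - D/7 = -D/7)
(Z(-3, 12)*t(3, p(6)))*186 = ((-1/7*12)*(2*3*(-14 - 5)))*186 = -24*3*(-19)/7*186 = -12/7*(-114)*186 = (1368/7)*186 = 254448/7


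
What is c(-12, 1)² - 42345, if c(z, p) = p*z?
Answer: -42201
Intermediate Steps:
c(-12, 1)² - 42345 = (1*(-12))² - 42345 = (-12)² - 42345 = 144 - 42345 = -42201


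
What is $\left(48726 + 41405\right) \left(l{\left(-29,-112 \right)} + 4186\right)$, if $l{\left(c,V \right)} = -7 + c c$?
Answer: $452457620$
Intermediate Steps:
$l{\left(c,V \right)} = -7 + c^{2}$
$\left(48726 + 41405\right) \left(l{\left(-29,-112 \right)} + 4186\right) = \left(48726 + 41405\right) \left(\left(-7 + \left(-29\right)^{2}\right) + 4186\right) = 90131 \left(\left(-7 + 841\right) + 4186\right) = 90131 \left(834 + 4186\right) = 90131 \cdot 5020 = 452457620$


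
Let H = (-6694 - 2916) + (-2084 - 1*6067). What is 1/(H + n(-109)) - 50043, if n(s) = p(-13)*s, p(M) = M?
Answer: -817902793/16344 ≈ -50043.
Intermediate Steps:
H = -17761 (H = -9610 + (-2084 - 6067) = -9610 - 8151 = -17761)
n(s) = -13*s
1/(H + n(-109)) - 50043 = 1/(-17761 - 13*(-109)) - 50043 = 1/(-17761 + 1417) - 50043 = 1/(-16344) - 50043 = -1/16344 - 50043 = -817902793/16344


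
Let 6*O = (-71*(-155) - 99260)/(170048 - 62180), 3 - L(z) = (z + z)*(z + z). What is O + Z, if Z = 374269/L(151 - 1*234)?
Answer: -244661580967/17832522024 ≈ -13.720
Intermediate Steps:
L(z) = 3 - 4*z**2 (L(z) = 3 - (z + z)*(z + z) = 3 - 2*z*2*z = 3 - 4*z**2)
O = -88255/647208 (O = ((-71*(-155) - 99260)/(170048 - 62180))/6 = ((11005 - 99260)/107868)/6 = (-88255*1/107868)/6 = (1/6)*(-88255/107868) = -88255/647208 ≈ -0.13636)
Z = -374269/27553 (Z = 374269/(3 - 4*(151 - 1*234)**2) = 374269/(3 - 4*(151 - 234)**2) = 374269/(3 - 4*(-83)**2) = 374269/(3 - 4*6889) = 374269/(3 - 27556) = 374269/(-27553) = 374269*(-1/27553) = -374269/27553 ≈ -13.584)
O + Z = -88255/647208 - 374269/27553 = -244661580967/17832522024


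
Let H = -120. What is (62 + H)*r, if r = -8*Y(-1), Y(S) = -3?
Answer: -1392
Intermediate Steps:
r = 24 (r = -8*(-3) = 24)
(62 + H)*r = (62 - 120)*24 = -58*24 = -1392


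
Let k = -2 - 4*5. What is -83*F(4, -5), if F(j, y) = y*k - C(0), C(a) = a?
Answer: -9130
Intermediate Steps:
k = -22 (k = -2 - 20 = -22)
F(j, y) = -22*y (F(j, y) = y*(-22) - 1*0 = -22*y + 0 = -22*y)
-83*F(4, -5) = -(-1826)*(-5) = -83*110 = -9130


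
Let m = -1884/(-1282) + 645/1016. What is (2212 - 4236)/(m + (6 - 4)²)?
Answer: -1318142144/3975541 ≈ -331.56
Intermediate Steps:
m = 1370517/651256 (m = -1884*(-1/1282) + 645*(1/1016) = 942/641 + 645/1016 = 1370517/651256 ≈ 2.1044)
(2212 - 4236)/(m + (6 - 4)²) = (2212 - 4236)/(1370517/651256 + (6 - 4)²) = -2024/(1370517/651256 + 2²) = -2024/(1370517/651256 + 4) = -2024/3975541/651256 = -2024*651256/3975541 = -1318142144/3975541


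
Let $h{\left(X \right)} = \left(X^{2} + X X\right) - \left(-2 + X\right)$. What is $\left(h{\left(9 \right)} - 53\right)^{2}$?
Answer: $10404$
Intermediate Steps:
$h{\left(X \right)} = 2 - X + 2 X^{2}$ ($h{\left(X \right)} = \left(X^{2} + X^{2}\right) - \left(-2 + X\right) = 2 X^{2} - \left(-2 + X\right) = 2 - X + 2 X^{2}$)
$\left(h{\left(9 \right)} - 53\right)^{2} = \left(\left(2 - 9 + 2 \cdot 9^{2}\right) - 53\right)^{2} = \left(\left(2 - 9 + 2 \cdot 81\right) - 53\right)^{2} = \left(\left(2 - 9 + 162\right) - 53\right)^{2} = \left(155 - 53\right)^{2} = 102^{2} = 10404$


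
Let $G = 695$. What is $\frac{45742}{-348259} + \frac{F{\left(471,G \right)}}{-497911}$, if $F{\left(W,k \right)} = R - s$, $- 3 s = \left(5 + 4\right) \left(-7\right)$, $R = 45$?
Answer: $- \frac{22783803178}{173401986949} \approx -0.13139$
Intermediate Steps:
$s = 21$ ($s = - \frac{\left(5 + 4\right) \left(-7\right)}{3} = - \frac{9 \left(-7\right)}{3} = \left(- \frac{1}{3}\right) \left(-63\right) = 21$)
$F{\left(W,k \right)} = 24$ ($F{\left(W,k \right)} = 45 - 21 = 24$)
$\frac{45742}{-348259} + \frac{F{\left(471,G \right)}}{-497911} = \frac{45742}{-348259} + \frac{24}{-497911} = 45742 \left(- \frac{1}{348259}\right) + 24 \left(- \frac{1}{497911}\right) = - \frac{45742}{348259} - \frac{24}{497911} = - \frac{22783803178}{173401986949}$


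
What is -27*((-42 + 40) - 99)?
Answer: 2727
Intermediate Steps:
-27*((-42 + 40) - 99) = -27*(-2 - 99) = -27*(-101) = 2727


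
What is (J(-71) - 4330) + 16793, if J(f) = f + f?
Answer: 12321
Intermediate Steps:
J(f) = 2*f
(J(-71) - 4330) + 16793 = (2*(-71) - 4330) + 16793 = (-142 - 4330) + 16793 = -4472 + 16793 = 12321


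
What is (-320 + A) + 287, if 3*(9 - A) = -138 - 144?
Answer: 70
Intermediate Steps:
A = 103 (A = 9 - (-138 - 144)/3 = 9 - ⅓*(-282) = 9 + 94 = 103)
(-320 + A) + 287 = (-320 + 103) + 287 = -217 + 287 = 70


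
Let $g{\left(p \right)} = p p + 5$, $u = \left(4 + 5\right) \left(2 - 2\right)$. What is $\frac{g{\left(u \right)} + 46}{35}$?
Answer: $\frac{51}{35} \approx 1.4571$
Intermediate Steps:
$u = 0$ ($u = 9 \cdot 0 = 0$)
$g{\left(p \right)} = 5 + p^{2}$ ($g{\left(p \right)} = p^{2} + 5 = 5 + p^{2}$)
$\frac{g{\left(u \right)} + 46}{35} = \frac{\left(5 + 0^{2}\right) + 46}{35} = \left(\left(5 + 0\right) + 46\right) \frac{1}{35} = \left(5 + 46\right) \frac{1}{35} = 51 \cdot \frac{1}{35} = \frac{51}{35}$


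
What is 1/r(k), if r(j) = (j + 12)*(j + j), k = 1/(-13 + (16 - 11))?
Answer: -32/95 ≈ -0.33684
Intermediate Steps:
k = -⅛ (k = 1/(-13 + 5) = 1/(-8) = -⅛ ≈ -0.12500)
r(j) = 2*j*(12 + j) (r(j) = (12 + j)*(2*j) = 2*j*(12 + j))
1/r(k) = 1/(2*(-⅛)*(12 - ⅛)) = 1/(2*(-⅛)*(95/8)) = 1/(-95/32) = -32/95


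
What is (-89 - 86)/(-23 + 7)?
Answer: 175/16 ≈ 10.938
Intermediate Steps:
(-89 - 86)/(-23 + 7) = -175/(-16) = -1/16*(-175) = 175/16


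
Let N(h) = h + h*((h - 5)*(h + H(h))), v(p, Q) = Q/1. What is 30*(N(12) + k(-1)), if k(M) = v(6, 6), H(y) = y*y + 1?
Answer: 396180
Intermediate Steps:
H(y) = 1 + y² (H(y) = y² + 1 = 1 + y²)
v(p, Q) = Q (v(p, Q) = Q*1 = Q)
k(M) = 6
N(h) = h + h*(-5 + h)*(1 + h + h²) (N(h) = h + h*((h - 5)*(h + (1 + h²))) = h + h*((-5 + h)*(1 + h + h²)) = h + h*(-5 + h)*(1 + h + h²))
30*(N(12) + k(-1)) = 30*(12*(-4 + 12³ - 4*12 - 4*12²) + 6) = 30*(12*(-4 + 1728 - 48 - 4*144) + 6) = 30*(12*(-4 + 1728 - 48 - 576) + 6) = 30*(12*1100 + 6) = 30*(13200 + 6) = 30*13206 = 396180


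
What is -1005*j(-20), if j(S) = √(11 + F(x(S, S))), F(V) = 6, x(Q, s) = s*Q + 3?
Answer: -1005*√17 ≈ -4143.7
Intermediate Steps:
x(Q, s) = 3 + Q*s (x(Q, s) = Q*s + 3 = 3 + Q*s)
j(S) = √17 (j(S) = √(11 + 6) = √17)
-1005*j(-20) = -1005*√17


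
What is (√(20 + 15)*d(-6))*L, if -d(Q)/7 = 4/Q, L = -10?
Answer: -140*√35/3 ≈ -276.08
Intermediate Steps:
d(Q) = -28/Q
(√(20 + 15)*d(-6))*L = (√(20 + 15)*(-28/(-6)))*(-10) = (√35*(-28*(-⅙)))*(-10) = (√35*(14/3))*(-10) = (14*√35/3)*(-10) = -140*√35/3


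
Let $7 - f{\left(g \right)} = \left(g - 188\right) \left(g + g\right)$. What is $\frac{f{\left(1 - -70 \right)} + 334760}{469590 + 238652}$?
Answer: $\frac{351381}{708242} \approx 0.49613$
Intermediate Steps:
$f{\left(g \right)} = 7 - 2 g \left(-188 + g\right)$ ($f{\left(g \right)} = 7 - \left(g - 188\right) \left(g + g\right) = 7 - \left(-188 + g\right) 2 g = 7 - 2 g \left(-188 + g\right)$)
$\frac{f{\left(1 - -70 \right)} + 334760}{469590 + 238652} = \frac{\left(7 - 2 \left(1 - -70\right)^{2} + 376 \left(1 - -70\right)\right) + 334760}{469590 + 238652} = \frac{\left(7 - 2 \left(1 + 70\right)^{2} + 376 \left(1 + 70\right)\right) + 334760}{708242} = \left(\left(7 - 2 \cdot 71^{2} + 376 \cdot 71\right) + 334760\right) \frac{1}{708242} = \left(\left(7 - 10082 + 26696\right) + 334760\right) \frac{1}{708242} = \left(16621 + 334760\right) \frac{1}{708242} = 351381 \cdot \frac{1}{708242} = \frac{351381}{708242}$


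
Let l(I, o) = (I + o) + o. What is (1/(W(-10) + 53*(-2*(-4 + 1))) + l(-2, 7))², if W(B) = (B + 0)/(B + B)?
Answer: 58461316/405769 ≈ 144.08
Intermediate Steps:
W(B) = ½ (W(B) = B/((2*B)) = B*(1/(2*B)) = ½)
l(I, o) = I + 2*o
(1/(W(-10) + 53*(-2*(-4 + 1))) + l(-2, 7))² = (1/(½ + 53*(-2*(-4 + 1))) + (-2 + 2*7))² = (1/(½ + 53*(-2*(-3))) + (-2 + 14))² = (1/(½ + 53*6) + 12)² = (1/(½ + 318) + 12)² = (1/(637/2) + 12)² = (2/637 + 12)² = (7646/637)² = 58461316/405769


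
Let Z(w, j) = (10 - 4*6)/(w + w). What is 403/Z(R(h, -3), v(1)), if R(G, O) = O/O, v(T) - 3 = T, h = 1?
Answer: -403/7 ≈ -57.571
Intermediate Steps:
v(T) = 3 + T
R(G, O) = 1
Z(w, j) = -7/w (Z(w, j) = (10 - 24)/((2*w)) = -7/w)
403/Z(R(h, -3), v(1)) = 403/((-7/1)) = 403/((-7*1)) = 403/(-7) = 403*(-⅐) = -403/7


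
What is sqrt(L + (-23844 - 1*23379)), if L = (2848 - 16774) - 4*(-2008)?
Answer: I*sqrt(53117) ≈ 230.47*I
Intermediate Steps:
L = -5894 (L = -13926 + 8032 = -5894)
sqrt(L + (-23844 - 1*23379)) = sqrt(-5894 + (-23844 - 1*23379)) = sqrt(-5894 + (-23844 - 23379)) = sqrt(-5894 - 47223) = sqrt(-53117) = I*sqrt(53117)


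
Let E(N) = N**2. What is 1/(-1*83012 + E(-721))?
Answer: 1/436829 ≈ 2.2892e-6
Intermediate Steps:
1/(-1*83012 + E(-721)) = 1/(-1*83012 + (-721)**2) = 1/(-83012 + 519841) = 1/436829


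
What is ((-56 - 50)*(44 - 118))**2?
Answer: 61528336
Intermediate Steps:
((-56 - 50)*(44 - 118))**2 = (-106*(-74))**2 = 7844**2 = 61528336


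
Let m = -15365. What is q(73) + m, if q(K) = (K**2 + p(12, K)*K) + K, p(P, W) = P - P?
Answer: -9963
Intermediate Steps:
p(P, W) = 0
q(K) = K + K**2 (q(K) = (K**2 + 0*K) + K = (K**2 + 0) + K = K**2 + K = K + K**2)
q(73) + m = 73*(1 + 73) - 15365 = 73*74 - 15365 = 5402 - 15365 = -9963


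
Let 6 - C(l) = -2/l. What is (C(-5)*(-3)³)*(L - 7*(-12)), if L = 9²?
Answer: -24948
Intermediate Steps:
C(l) = 6 + 2/l (C(l) = 6 - (-2)/l = 6 + 2/l)
L = 81
(C(-5)*(-3)³)*(L - 7*(-12)) = ((6 + 2/(-5))*(-3)³)*(81 - 7*(-12)) = ((6 + 2*(-⅕))*(-27))*(81 + 84) = ((6 - ⅖)*(-27))*165 = ((28/5)*(-27))*165 = -756/5*165 = -24948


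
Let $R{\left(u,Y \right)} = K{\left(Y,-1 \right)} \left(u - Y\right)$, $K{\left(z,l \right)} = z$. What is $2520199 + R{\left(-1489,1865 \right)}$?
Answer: $-3735011$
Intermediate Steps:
$R{\left(u,Y \right)} = Y \left(u - Y\right)$
$2520199 + R{\left(-1489,1865 \right)} = 2520199 + 1865 \left(-1489 - 1865\right) = 2520199 + 1865 \left(-3354\right) = 2520199 - 6255210 = -3735011$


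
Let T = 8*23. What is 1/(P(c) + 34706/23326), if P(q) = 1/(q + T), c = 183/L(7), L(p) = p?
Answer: 17156273/25607904 ≈ 0.66996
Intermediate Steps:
T = 184
c = 183/7 ≈ 26.143
P(q) = 1/(184 + q) (P(q) = 1/(q + 184) = 1/(184 + q))
1/(P(c) + 34706/23326) = 1/(1/(184 + 183/7) + 34706/23326) = 1/(1/(1471/7) + 34706*(1/23326)) = 1/(7/1471 + 17353/11663) = 1/(25607904/17156273) = 17156273/25607904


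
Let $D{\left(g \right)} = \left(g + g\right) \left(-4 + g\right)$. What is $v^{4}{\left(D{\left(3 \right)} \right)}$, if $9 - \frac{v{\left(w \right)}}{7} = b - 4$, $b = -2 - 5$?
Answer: $384160000$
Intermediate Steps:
$D{\left(g \right)} = 2 g \left(-4 + g\right)$
$b = -7$
$v{\left(w \right)} = 140$ ($v{\left(w \right)} = 63 - 7 \left(-7 - 4\right) = 63 - -77 = 63 + 77 = 140$)
$v^{4}{\left(D{\left(3 \right)} \right)} = 140^{4} = 384160000$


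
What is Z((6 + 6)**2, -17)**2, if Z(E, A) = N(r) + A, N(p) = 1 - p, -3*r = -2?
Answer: 2500/9 ≈ 277.78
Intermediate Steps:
r = 2/3 (r = -1/3*(-2) = 2/3 ≈ 0.66667)
Z(E, A) = 1/3 + A (Z(E, A) = (1 - 1*2/3) + A = (1 - 2/3) + A = 1/3 + A)
Z((6 + 6)**2, -17)**2 = (1/3 - 17)**2 = (-50/3)**2 = 2500/9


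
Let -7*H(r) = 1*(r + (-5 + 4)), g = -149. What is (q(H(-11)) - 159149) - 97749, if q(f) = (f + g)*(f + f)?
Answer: -12612746/49 ≈ -2.5740e+5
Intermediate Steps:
H(r) = 1/7 - r/7 (H(r) = -(r + (-5 + 4))/7 = -(r - 1)/7 = -(-1 + r)/7 = 1/7 - r/7)
q(f) = 2*f*(-149 + f) (q(f) = (f - 149)*(f + f) = (-149 + f)*(2*f) = 2*f*(-149 + f))
(q(H(-11)) - 159149) - 97749 = (2*(1/7 - 1/7*(-11))*(-149 + (1/7 - 1/7*(-11))) - 159149) - 97749 = (2*(1/7 + 11/7)*(-149 + (1/7 + 11/7)) - 159149) - 97749 = (2*(12/7)*(-149 + 12/7) - 159149) - 97749 = (2*(12/7)*(-1031/7) - 159149) - 97749 = (-24744/49 - 159149) - 97749 = -7823045/49 - 97749 = -12612746/49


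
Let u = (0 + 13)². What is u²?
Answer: 28561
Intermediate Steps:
u = 169 (u = 13² = 169)
u² = 169² = 28561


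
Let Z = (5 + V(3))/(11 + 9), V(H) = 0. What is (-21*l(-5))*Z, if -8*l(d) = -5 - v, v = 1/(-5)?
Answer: -63/20 ≈ -3.1500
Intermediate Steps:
v = -⅕ ≈ -0.20000
l(d) = ⅗ (l(d) = -(-5 - 1*(-⅕))/8 = -(-5 + ⅕)/8 = -⅛*(-24/5) = ⅗)
Z = ¼ (Z = (5 + 0)/(11 + 9) = 5/20 = 5*(1/20) = ¼ ≈ 0.25000)
(-21*l(-5))*Z = -21*⅗*(¼) = -63/5*¼ = -63/20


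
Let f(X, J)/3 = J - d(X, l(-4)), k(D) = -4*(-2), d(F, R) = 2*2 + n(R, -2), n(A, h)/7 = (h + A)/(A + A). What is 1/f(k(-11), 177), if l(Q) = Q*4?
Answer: 16/8115 ≈ 0.0019717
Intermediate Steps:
l(Q) = 4*Q
n(A, h) = 7*(A + h)/(2*A) (n(A, h) = 7*((h + A)/(A + A)) = 7*((A + h)/((2*A))) = 7*((A + h)*(1/(2*A))) = 7*((A + h)/(2*A)) = 7*(A + h)/(2*A))
d(F, R) = 4 + 7*(-2 + R)/(2*R) (d(F, R) = 2*2 + 7*(R - 2)/(2*R) = 4 + 7*(-2 + R)/(2*R))
k(D) = 8
f(X, J) = -381/16 + 3*J (f(X, J) = 3*(J - (15/2 - 7/(4*(-4)))) = 3*(J - (15/2 - 7/(-16))) = 3*(J - (15/2 - 7*(-1/16))) = 3*(J - (15/2 + 7/16)) = 3*(J - 1*127/16) = 3*(J - 127/16) = 3*(-127/16 + J) = -381/16 + 3*J)
1/f(k(-11), 177) = 1/(-381/16 + 3*177) = 1/(-381/16 + 531) = 1/(8115/16) = 16/8115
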